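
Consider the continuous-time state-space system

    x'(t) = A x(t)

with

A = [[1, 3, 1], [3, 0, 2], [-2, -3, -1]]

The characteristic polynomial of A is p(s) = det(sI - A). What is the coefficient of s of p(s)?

-2

Expand det(sI - A) for the 3×3 matrix.
p(s) = s^3 - 2s + 6.
(Check: constant term = det(-A) = (-1)^3 det A = 6; coefficient of s^2 = -tr A = 0.)
The coefficient of s is -2.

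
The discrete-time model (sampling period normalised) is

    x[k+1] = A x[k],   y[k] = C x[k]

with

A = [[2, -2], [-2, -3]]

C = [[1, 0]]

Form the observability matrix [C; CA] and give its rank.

2

CA = [[2, -2]]
Observability matrix O = [C; CA] = [[1, 0], [2, -2]]
det(O) = 1·(-2) - 0·2 = -2 - 0 = -2 ≠ 0, so rank(O) = 2.
rank(O) = 2 = n, so the pair (A, C) is completely observable.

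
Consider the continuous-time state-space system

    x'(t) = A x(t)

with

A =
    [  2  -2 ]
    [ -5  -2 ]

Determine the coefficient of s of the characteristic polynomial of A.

For a 2×2 matrix, det(sI - A) = s^2 - (tr A)s + det A.
tr A = 0, det A = -14.
So p(s) = s^2 - 14.
The coefficient of s is 0.

0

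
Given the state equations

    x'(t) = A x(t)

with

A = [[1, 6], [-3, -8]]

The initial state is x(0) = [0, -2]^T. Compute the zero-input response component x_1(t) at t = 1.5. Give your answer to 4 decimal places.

-0.1969

det(sI - A) = s^2 - (tr A)s + det A, with tr A = 1 + (-8) = -7 and det A = 1·(-8) - 6·(-3) = -8 - (-18) = 10.
So p(s) = det(sI - A) = s^2 + 7s + 10.
Factor s^2 + 7s + 10: two numbers with sum -7 and product 10 are -2 and -5, so s^2 + 7s + 10 = (s + 2)(s + 5).
Hence p(s) = (s + 2) (s + 5), with roots -5, -2.
The eigenvalues -5, -2 are distinct and real, so A is diagonalisable and x(t) = e^{At} x(0) = V diag(e^{λ_i t}) V^{-1} x(0), where the columns of V are the eigenvectors.
λ = -5: A - (-5)I = [[6, 6], [-3, -3]]. Row 1 gives 6·v1 + 6·v2 = 0, so take v_1 = [-1, 1]^T.
λ = -2: A - (-2)I = [[3, 6], [-3, -6]]. Row 1 gives 3·v1 + 6·v2 = 0, so take v_2 = [-2, 1]^T.
V = [v_1 v_2] = [[-1, -2], [1, 1]] has det V = 1, so V^{-1} = adj(V)/det V = [[1, 2], [-1, -1]].
Modal coordinates z(0) = V^{-1} x(0): 1·0 + 2·(-2) = -4; (-1)·0 + (-1)·(-2) = 2; so z(0) = [-4, 2]^T.
x_1(t) = Σ_i (v_i)_1 · z_i(0) · e^{λ_i t} (row 1 of V times the modal terms).
x_1(1.5) = (-1)·(-4)·e^{-5·1.5} + (-2)·2·e^{-2·1.5} = 4·0.000553 + (-4)·0.049787 = -0.1969.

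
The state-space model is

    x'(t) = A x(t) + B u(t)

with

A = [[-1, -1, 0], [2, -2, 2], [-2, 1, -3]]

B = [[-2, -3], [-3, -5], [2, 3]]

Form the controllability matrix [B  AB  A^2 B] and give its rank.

AB = [[5, 8], [6, 10], [-5, -8]]
A^2B = [[-11, -18], [-12, -20], [11, 18]]
Controllability matrix C = [B  AB  A^2B] = [[-2, -3, 5, 8, -11, -18], [-3, -5, 6, 10, -12, -20], [2, 3, -5, -8, 11, 18]]
The rows r1, r2, r3 of C are linearly dependent: r1 + r3 = 0 (check each entry), so rank(C) ≤ 2.
The 2×2 minor from rows 1, 2, columns 1, 2 is (-2)·(-5) - (-3)·(-3) = 10 - 9 = 1 ≠ 0, so rank(C) = 2.
rank(C) = 2 < n = 3, so the pair (A, B) is not completely controllable.

2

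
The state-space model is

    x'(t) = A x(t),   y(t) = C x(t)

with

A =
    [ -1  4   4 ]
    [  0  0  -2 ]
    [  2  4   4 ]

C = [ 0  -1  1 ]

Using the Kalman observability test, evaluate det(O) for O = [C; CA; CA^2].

12

CA = [[2, 4, 6]]
CA^2 = [[10, 32, 24]]
Observability matrix O = [C; CA; CA^2] = [[0, -1, 1], [2, 4, 6], [10, 32, 24]]
Expanding along the first row, det(O) = 0·(4·24 - 6·32) - (-1)·(2·24 - 6·10) + 1·(2·32 - 4·10) = 0·(-96) - (-1)·(-12) + 1·24 = 12
Since det(O) ≠ 0, rank(O) = 3 and the system is completely observable.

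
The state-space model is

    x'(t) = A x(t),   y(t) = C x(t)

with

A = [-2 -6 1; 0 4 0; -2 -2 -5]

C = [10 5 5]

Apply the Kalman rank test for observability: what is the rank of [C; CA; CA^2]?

2

CA = [[-30, -50, -15]]
CA^2 = [[90, 10, 45]]
Observability matrix O = [C; CA; CA^2] = [[10, 5, 5], [-30, -50, -15], [90, 10, 45]]
The columns c1, c2, c3 of O are linearly dependent: -c1 + 2·c3 = 0 (check each entry), so rank(O) ≤ 2.
The 2×2 minor from rows 1, 2, columns 1, 2 is 10·(-50) - 5·(-30) = -500 - (-150) = -350 ≠ 0, so rank(O) = 2.
rank(O) = 2 < n = 3, so the pair (A, C) is not completely observable.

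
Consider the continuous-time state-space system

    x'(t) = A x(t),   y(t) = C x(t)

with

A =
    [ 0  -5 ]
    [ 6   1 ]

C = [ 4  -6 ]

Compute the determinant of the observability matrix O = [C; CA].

CA = [[-36, -26]]
Observability matrix O = [C; CA] = [[4, -6], [-36, -26]]
det(O) = 4·(-26) - (-6)·(-36) = -104 - 216 = -320
Since det(O) ≠ 0, rank(O) = 2 and the system is completely observable.

-320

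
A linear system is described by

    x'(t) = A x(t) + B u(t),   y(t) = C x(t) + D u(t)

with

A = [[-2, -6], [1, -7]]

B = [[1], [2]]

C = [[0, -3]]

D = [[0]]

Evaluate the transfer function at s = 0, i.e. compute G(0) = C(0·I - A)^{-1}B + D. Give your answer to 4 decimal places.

-0.7500

G(0) = C(-A)^{-1}B + D = -C A^{-1} B + D.
det A = 20, so A^{-1} = (1/20)·adj(A) = [[-7/20, 3/10], [-1/20, -1/10]]
A^{-1} B = [1/4, -1/4]^T
C A^{-1} B = 3/4
G(0) = D - C A^{-1} B = 0 - (3/4) = -3/4 ≈ -0.7500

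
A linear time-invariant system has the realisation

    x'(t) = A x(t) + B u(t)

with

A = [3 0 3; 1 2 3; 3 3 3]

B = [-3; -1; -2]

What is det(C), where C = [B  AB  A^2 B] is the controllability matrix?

AB = [[-15], [-11], [-18]]
A^2B = [[-99], [-91], [-132]]
Controllability matrix C = [B  AB  A^2B] = [[-3, -15, -99], [-1, -11, -91], [-2, -18, -132]]
Expanding along the first row, det(C) = (-3)·((-11)·(-132) - (-91)·(-18)) - (-15)·((-1)·(-132) - (-91)·(-2)) + (-99)·((-1)·(-18) - (-11)·(-2)) = (-3)·(-186) - (-15)·(-50) + (-99)·(-4) = 204
Since det(C) ≠ 0, rank(C) = 3 and the system is completely controllable.

204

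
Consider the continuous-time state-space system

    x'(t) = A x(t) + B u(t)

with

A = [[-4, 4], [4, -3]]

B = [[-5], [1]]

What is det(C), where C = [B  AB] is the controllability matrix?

AB = [[24], [-23]]
Controllability matrix C = [B  AB] = [[-5, 24], [1, -23]]
det(C) = (-5)·(-23) - 24·1 = 115 - 24 = 91
Since det(C) ≠ 0, rank(C) = 2 and the system is completely controllable.

91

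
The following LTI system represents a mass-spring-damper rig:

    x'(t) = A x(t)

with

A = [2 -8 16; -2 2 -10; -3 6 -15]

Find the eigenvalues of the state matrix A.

-6, -3, -2

det(sI - A) = s^3 - (tr A)s^2 + (M11 + M22 + M33)s - det A, where Mii is the 2×2 principal minor of A obtained by deleting row i and column i.
tr A = 2 + 2 + (-15) = -11; M11 = 2·(-15) - (-10)·6 = -30 - (-60) = 30; M22 = 2·(-15) - 16·(-3) = -30 - (-48) = 18; M33 = 2·2 - (-8)·(-2) = 4 - 16 = -12; sum of minors = 36.
det A = 2·(2·(-15) - (-10)·6) - (-8)·((-2)·(-15) - (-10)·(-3)) + 16·((-2)·6 - 2·(-3)) = 2·30 - (-8)·0 + 16·(-6) = -36.
So p(s) = det(sI - A) = s^3 + 11s^2 + 36s + 36.
Rational-root test: any integer root divides 36. Testing small divisors, s = -2 works: p(-2) = -8 + 44 + (-72) + 36 = 0, so (s + 2) is a factor.
Dividing, p(s) = (s + 2)(s^2 + 9s + 18).
Factor s^2 + 9s + 18: two numbers with sum -9 and product 18 are -3 and -6, so s^2 + 9s + 18 = (s + 3)(s + 6).
Hence p(s) = (s + 2) (s + 3) (s + 6), with roots -6, -3, -2.
All eigenvalues have negative real part, so the system is asymptotically stable.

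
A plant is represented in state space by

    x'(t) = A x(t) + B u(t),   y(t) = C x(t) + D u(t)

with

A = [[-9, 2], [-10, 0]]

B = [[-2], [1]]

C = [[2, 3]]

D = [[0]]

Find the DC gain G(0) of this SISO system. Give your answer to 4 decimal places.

G(0) = C(-A)^{-1}B + D = -C A^{-1} B + D.
det A = 20, so A^{-1} = (1/20)·adj(A) = [[0, -1/10], [1/2, -9/20]]
A^{-1} B = [-1/10, -29/20]^T
C A^{-1} B = -91/20
G(0) = D - C A^{-1} B = 0 - (-91/20) = 91/20 ≈ 4.5500

4.5500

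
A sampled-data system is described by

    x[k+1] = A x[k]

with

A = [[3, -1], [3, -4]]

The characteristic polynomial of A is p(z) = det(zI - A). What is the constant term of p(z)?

-9

For a 2×2 matrix, det(zI - A) = z^2 - (tr A)z + det A.
tr A = -1, det A = -9.
So p(z) = z^2 + z - 9.
The constant term is -9.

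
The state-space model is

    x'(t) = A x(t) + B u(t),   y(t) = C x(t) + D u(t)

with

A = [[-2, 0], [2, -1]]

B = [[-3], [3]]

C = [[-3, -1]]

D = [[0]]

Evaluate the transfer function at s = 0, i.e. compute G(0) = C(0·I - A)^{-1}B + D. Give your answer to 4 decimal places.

4.5000

G(0) = C(-A)^{-1}B + D = -C A^{-1} B + D.
det A = 2, so A^{-1} = (1/2)·adj(A) = [[-1/2, 0], [-1, -1]]
A^{-1} B = [3/2, 0]^T
C A^{-1} B = -9/2
G(0) = D - C A^{-1} B = 0 - (-9/2) = 9/2 ≈ 4.5000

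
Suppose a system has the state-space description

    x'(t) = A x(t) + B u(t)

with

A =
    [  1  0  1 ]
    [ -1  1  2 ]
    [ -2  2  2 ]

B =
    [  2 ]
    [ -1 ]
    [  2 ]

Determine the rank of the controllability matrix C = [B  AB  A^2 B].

3

AB = [[4], [1], [-2]]
A^2B = [[2], [-7], [-10]]
Controllability matrix C = [B  AB  A^2B] = [[2, 4, 2], [-1, 1, -7], [2, -2, -10]]
det(C) = 2·(1·(-10) - (-7)·(-2)) - 4·((-1)·(-10) - (-7)·2) + 2·((-1)·(-2) - 1·2) = 2·(-24) - 4·24 + 2·0 = -144 ≠ 0, so rank(C) = 3.
rank(C) = 3 = n, so the pair (A, B) is completely controllable.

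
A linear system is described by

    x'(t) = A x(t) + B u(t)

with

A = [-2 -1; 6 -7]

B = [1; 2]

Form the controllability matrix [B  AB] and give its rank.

1

AB = [[-4], [-8]]
Controllability matrix C = [B  AB] = [[1, -4], [2, -8]]
Every column of C is a scalar multiple of column 1 = [1, 2] (multipliers 1, -4), so the columns span a one-dimensional space.
C ≠ 0, hence rank(C) = 1.
rank(C) = 1 < n = 2, so the pair (A, B) is not completely controllable.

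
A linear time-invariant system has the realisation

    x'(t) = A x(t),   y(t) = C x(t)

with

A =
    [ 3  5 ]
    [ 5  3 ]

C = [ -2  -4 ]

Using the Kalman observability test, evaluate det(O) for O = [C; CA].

CA = [[-26, -22]]
Observability matrix O = [C; CA] = [[-2, -4], [-26, -22]]
det(O) = (-2)·(-22) - (-4)·(-26) = 44 - 104 = -60
Since det(O) ≠ 0, rank(O) = 2 and the system is completely observable.

-60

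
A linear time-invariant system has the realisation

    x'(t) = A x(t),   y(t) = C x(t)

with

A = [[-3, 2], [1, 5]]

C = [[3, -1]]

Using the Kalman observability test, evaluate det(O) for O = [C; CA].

CA = [[-10, 1]]
Observability matrix O = [C; CA] = [[3, -1], [-10, 1]]
det(O) = 3·1 - (-1)·(-10) = 3 - 10 = -7
Since det(O) ≠ 0, rank(O) = 2 and the system is completely observable.

-7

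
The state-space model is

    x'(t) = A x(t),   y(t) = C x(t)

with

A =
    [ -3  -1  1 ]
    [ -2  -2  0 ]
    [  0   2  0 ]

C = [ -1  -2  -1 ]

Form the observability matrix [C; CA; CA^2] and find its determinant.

CA = [[7, 3, -1]]
CA^2 = [[-27, -15, 7]]
Observability matrix O = [C; CA; CA^2] = [[-1, -2, -1], [7, 3, -1], [-27, -15, 7]]
Expanding along the first row, det(O) = (-1)·(3·7 - (-1)·(-15)) - (-2)·(7·7 - (-1)·(-27)) + (-1)·(7·(-15) - 3·(-27)) = (-1)·6 - (-2)·22 + (-1)·(-24) = 62
Since det(O) ≠ 0, rank(O) = 3 and the system is completely observable.

62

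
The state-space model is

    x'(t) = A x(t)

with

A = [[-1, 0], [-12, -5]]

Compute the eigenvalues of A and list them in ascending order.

-5, -1

det(sI - A) = s^2 - (tr A)s + det A, with tr A = (-1) + (-5) = -6 and det A = (-1)·(-5) - 0·(-12) = 5 - 0 = 5.
So p(s) = det(sI - A) = s^2 + 6s + 5.
Factor s^2 + 6s + 5: two numbers with sum -6 and product 5 are -1 and -5, so s^2 + 6s + 5 = (s + 1)(s + 5).
Hence p(s) = (s + 1) (s + 5), with roots -5, -1.
All eigenvalues have negative real part, so the system is asymptotically stable.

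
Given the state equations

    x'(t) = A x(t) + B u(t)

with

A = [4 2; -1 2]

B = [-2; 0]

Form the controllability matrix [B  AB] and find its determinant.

AB = [[-8], [2]]
Controllability matrix C = [B  AB] = [[-2, -8], [0, 2]]
det(C) = (-2)·2 - (-8)·0 = -4 - 0 = -4
Since det(C) ≠ 0, rank(C) = 2 and the system is completely controllable.

-4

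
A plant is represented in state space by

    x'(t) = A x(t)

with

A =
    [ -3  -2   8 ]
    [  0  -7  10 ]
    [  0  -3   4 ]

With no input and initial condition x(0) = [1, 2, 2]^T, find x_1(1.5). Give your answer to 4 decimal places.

2.3606

det(sI - A) = s^3 - (tr A)s^2 + (M11 + M22 + M33)s - det A, where Mii is the 2×2 principal minor of A obtained by deleting row i and column i.
tr A = (-3) + (-7) + 4 = -6; M11 = (-7)·4 - 10·(-3) = -28 - (-30) = 2; M22 = (-3)·4 - 8·0 = -12 - 0 = -12; M33 = (-3)·(-7) - (-2)·0 = 21 - 0 = 21; sum of minors = 11.
det A = (-3)·((-7)·4 - 10·(-3)) - (-2)·(0·4 - 10·0) + 8·(0·(-3) - (-7)·0) = (-3)·2 - (-2)·0 + 8·0 = -6.
So p(s) = det(sI - A) = s^3 + 6s^2 + 11s + 6.
Rational-root test: any integer root divides 6. Testing small divisors, s = -1 works: p(-1) = -1 + 6 + (-11) + 6 = 0, so (s + 1) is a factor.
Dividing, p(s) = (s + 1)(s^2 + 5s + 6).
Factor s^2 + 5s + 6: two numbers with sum -5 and product 6 are -2 and -3, so s^2 + 5s + 6 = (s + 2)(s + 3).
Hence p(s) = (s + 1) (s + 2) (s + 3), with roots -3, -2, -1.
The eigenvalues -3, -2, -1 are distinct and real, so A is diagonalisable and x(t) = e^{At} x(0) = V diag(e^{λ_i t}) V^{-1} x(0), where the columns of V are the eigenvectors.
λ = -3: A - (-3)I = [[0, -2, 8], [0, -4, 10], [0, -3, 7]]. v must be orthogonal to every row; (row 1) × (row 2) = [12, 0, 0], so take v_1 = [1, 0, 0]^T.
λ = -2: A - (-2)I = [[-1, -2, 8], [0, -5, 10], [0, -3, 6]]. v must be orthogonal to every row; (row 1) × (row 2) = [20, 10, 5], so take v_2 = [4, 2, 1]^T.
λ = -1: A - (-1)I = [[-2, -2, 8], [0, -6, 10], [0, -3, 5]]. v must be orthogonal to every row; (row 1) × (row 2) = [28, 20, 12], so take v_3 = [7, 5, 3]^T.
V = [v_1 v_2 v_3] = [[1, 4, 7], [0, 2, 5], [0, 1, 3]] has det V = 1, so V^{-1} = adj(V)/det V = [[1, -5, 6], [0, 3, -5], [0, -1, 2]].
Modal coordinates z(0) = V^{-1} x(0): 1·1 + (-5)·2 + 6·2 = 3; 0·1 + 3·2 + (-5)·2 = -4; 0·1 + (-1)·2 + 2·2 = 2; so z(0) = [3, -4, 2]^T.
x_1(t) = Σ_i (v_i)_1 · z_i(0) · e^{λ_i t} (row 1 of V times the modal terms).
x_1(1.5) = 1·3·e^{-3·1.5} + 4·(-4)·e^{-2·1.5} + 7·2·e^{-1·1.5} = 3·0.011109 + (-16)·0.049787 + 14·0.223130 = 2.3606.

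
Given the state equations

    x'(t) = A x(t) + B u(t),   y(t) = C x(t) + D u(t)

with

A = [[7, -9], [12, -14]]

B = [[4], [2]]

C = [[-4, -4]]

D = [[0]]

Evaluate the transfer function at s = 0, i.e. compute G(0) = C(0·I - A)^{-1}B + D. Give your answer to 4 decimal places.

G(0) = C(-A)^{-1}B + D = -C A^{-1} B + D.
det A = 10, so A^{-1} = (1/10)·adj(A) = [[-7/5, 9/10], [-6/5, 7/10]]
A^{-1} B = [-19/5, -17/5]^T
C A^{-1} B = 144/5
G(0) = D - C A^{-1} B = 0 - (144/5) = -144/5 ≈ -28.8000

-28.8000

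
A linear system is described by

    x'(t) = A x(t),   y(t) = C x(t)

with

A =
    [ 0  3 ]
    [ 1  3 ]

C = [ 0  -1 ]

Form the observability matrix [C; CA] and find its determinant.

-1

CA = [[-1, -3]]
Observability matrix O = [C; CA] = [[0, -1], [-1, -3]]
det(O) = 0·(-3) - (-1)·(-1) = 0 - 1 = -1
Since det(O) ≠ 0, rank(O) = 2 and the system is completely observable.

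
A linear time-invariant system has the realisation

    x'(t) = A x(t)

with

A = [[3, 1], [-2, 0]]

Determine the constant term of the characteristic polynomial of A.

2

For a 2×2 matrix, det(sI - A) = s^2 - (tr A)s + det A.
tr A = 3, det A = 2.
So p(s) = s^2 - 3s + 2.
The constant term is 2.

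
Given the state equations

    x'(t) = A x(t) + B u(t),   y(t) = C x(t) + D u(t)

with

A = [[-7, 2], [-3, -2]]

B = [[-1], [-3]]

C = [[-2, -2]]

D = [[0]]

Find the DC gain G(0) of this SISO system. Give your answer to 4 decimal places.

2.6000

G(0) = C(-A)^{-1}B + D = -C A^{-1} B + D.
det A = 20, so A^{-1} = (1/20)·adj(A) = [[-1/10, -1/10], [3/20, -7/20]]
A^{-1} B = [2/5, 9/10]^T
C A^{-1} B = -13/5
G(0) = D - C A^{-1} B = 0 - (-13/5) = 13/5 ≈ 2.6000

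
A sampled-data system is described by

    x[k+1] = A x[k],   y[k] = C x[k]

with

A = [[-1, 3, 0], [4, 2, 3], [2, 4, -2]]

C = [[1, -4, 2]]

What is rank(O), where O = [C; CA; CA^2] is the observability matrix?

CA = [[-13, 3, -16]]
CA^2 = [[-7, -97, 41]]
Observability matrix O = [C; CA; CA^2] = [[1, -4, 2], [-13, 3, -16], [-7, -97, 41]]
det(O) = 1·(3·41 - (-16)·(-97)) - (-4)·((-13)·41 - (-16)·(-7)) + 2·((-13)·(-97) - 3·(-7)) = 1·(-1429) - (-4)·(-645) + 2·1282 = -1445 ≠ 0, so rank(O) = 3.
rank(O) = 3 = n, so the pair (A, C) is completely observable.

3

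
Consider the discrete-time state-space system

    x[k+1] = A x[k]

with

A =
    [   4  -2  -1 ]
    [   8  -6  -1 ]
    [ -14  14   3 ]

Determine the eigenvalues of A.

det(zI - A) = z^3 - (tr A)z^2 + (M11 + M22 + M33)z - det A, where Mii is the 2×2 principal minor of A obtained by deleting row i and column i.
tr A = 4 + (-6) + 3 = 1; M11 = (-6)·3 - (-1)·14 = -18 - (-14) = -4; M22 = 4·3 - (-1)·(-14) = 12 - 14 = -2; M33 = 4·(-6) - (-2)·8 = -24 - (-16) = -8; sum of minors = -14.
det A = 4·((-6)·3 - (-1)·14) - (-2)·(8·3 - (-1)·(-14)) + (-1)·(8·14 - (-6)·(-14)) = 4·(-4) - (-2)·10 + (-1)·28 = -24.
So p(z) = det(zI - A) = z^3 - z^2 - 14z + 24.
Rational-root test: any integer root divides 24. Testing small divisors, z = 2 works: p(2) = 8 + (-4) + (-28) + 24 = 0, so (z - 2) is a factor.
Dividing, p(z) = (z - 2)(z^2 + z - 12).
Factor z^2 + z - 12: two numbers with sum -1 and product -12 are 3 and -4, so z^2 + z - 12 = (z - 3)(z + 4).
Hence p(z) = (z - 3) (z - 2) (z + 4), with roots -4, 2, 3.

-4, 2, 3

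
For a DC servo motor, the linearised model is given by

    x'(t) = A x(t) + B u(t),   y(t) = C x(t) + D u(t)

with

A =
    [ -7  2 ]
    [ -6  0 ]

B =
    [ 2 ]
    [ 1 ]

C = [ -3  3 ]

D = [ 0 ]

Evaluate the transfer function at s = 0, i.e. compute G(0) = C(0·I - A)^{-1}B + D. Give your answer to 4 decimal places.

-1.7500

G(0) = C(-A)^{-1}B + D = -C A^{-1} B + D.
det A = 12, so A^{-1} = (1/12)·adj(A) = [[0, -1/6], [1/2, -7/12]]
A^{-1} B = [-1/6, 5/12]^T
C A^{-1} B = 7/4
G(0) = D - C A^{-1} B = 0 - (7/4) = -7/4 ≈ -1.7500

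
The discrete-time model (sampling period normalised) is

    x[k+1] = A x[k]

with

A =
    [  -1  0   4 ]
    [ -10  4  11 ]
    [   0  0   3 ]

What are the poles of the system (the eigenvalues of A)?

det(zI - A) = z^3 - (tr A)z^2 + (M11 + M22 + M33)z - det A, where Mii is the 2×2 principal minor of A obtained by deleting row i and column i.
tr A = (-1) + 4 + 3 = 6; M11 = 4·3 - 11·0 = 12 - 0 = 12; M22 = (-1)·3 - 4·0 = -3 - 0 = -3; M33 = (-1)·4 - 0·(-10) = -4 - 0 = -4; sum of minors = 5.
det A = (-1)·(4·3 - 11·0) - 0·((-10)·3 - 11·0) + 4·((-10)·0 - 4·0) = (-1)·12 - 0·(-30) + 4·0 = -12.
So p(z) = det(zI - A) = z^3 - 6z^2 + 5z + 12.
Rational-root test: any integer root divides 12. Testing small divisors, z = -1 works: p(-1) = -1 + (-6) + (-5) + 12 = 0, so (z + 1) is a factor.
Dividing, p(z) = (z + 1)(z^2 - 7z + 12).
Factor z^2 - 7z + 12: two numbers with sum 7 and product 12 are 4 and 3, so z^2 - 7z + 12 = (z - 4)(z - 3).
Hence p(z) = (z - 4) (z - 3) (z + 1), with roots -1, 3, 4.

-1, 3, 4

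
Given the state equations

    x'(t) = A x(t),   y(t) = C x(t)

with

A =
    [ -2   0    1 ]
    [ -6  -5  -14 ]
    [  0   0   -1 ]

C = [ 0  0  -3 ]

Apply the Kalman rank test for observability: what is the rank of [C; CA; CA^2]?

1

CA = [[0, 0, 3]]
CA^2 = [[0, 0, -3]]
Observability matrix O = [C; CA; CA^2] = [[0, 0, -3], [0, 0, 3], [0, 0, -3]]
Every row of O is a scalar multiple of row 1 = [0, 0, -3] (multipliers 1, -1, 1), so the rows span a one-dimensional space.
O ≠ 0, hence rank(O) = 1.
rank(O) = 1 < n = 3, so the pair (A, C) is not completely observable.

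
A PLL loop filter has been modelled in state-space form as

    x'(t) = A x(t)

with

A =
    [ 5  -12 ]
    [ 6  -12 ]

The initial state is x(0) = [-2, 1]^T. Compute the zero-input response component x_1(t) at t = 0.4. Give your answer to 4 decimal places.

det(sI - A) = s^2 - (tr A)s + det A, with tr A = 5 + (-12) = -7 and det A = 5·(-12) - (-12)·6 = -60 - (-72) = 12.
So p(s) = det(sI - A) = s^2 + 7s + 12.
Factor s^2 + 7s + 12: two numbers with sum -7 and product 12 are -3 and -4, so s^2 + 7s + 12 = (s + 3)(s + 4).
Hence p(s) = (s + 3) (s + 4), with roots -4, -3.
The eigenvalues -4, -3 are distinct and real, so A is diagonalisable and x(t) = e^{At} x(0) = V diag(e^{λ_i t}) V^{-1} x(0), where the columns of V are the eigenvectors.
λ = -4: A - (-4)I = [[9, -12], [6, -8]]. Row 1 gives 9·v1 + (-12)·v2 = 0, so take v_1 = [4, 3]^T.
λ = -3: A - (-3)I = [[8, -12], [6, -9]]. Row 1 gives 8·v1 + (-12)·v2 = 0, so take v_2 = [3, 2]^T.
V = [v_1 v_2] = [[4, 3], [3, 2]] has det V = -1, so V^{-1} = adj(V)/det V = [[-2, 3], [3, -4]].
Modal coordinates z(0) = V^{-1} x(0): (-2)·(-2) + 3·1 = 7; 3·(-2) + (-4)·1 = -10; so z(0) = [7, -10]^T.
x_1(t) = Σ_i (v_i)_1 · z_i(0) · e^{λ_i t} (row 1 of V times the modal terms).
x_1(0.4) = 4·7·e^{-4·0.4} + 3·(-10)·e^{-3·0.4} = 28·0.201897 + (-30)·0.301194 = -3.3827.

-3.3827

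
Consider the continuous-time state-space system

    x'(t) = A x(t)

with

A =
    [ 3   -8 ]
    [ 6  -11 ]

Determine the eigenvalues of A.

-5, -3

det(sI - A) = s^2 - (tr A)s + det A, with tr A = 3 + (-11) = -8 and det A = 3·(-11) - (-8)·6 = -33 - (-48) = 15.
So p(s) = det(sI - A) = s^2 + 8s + 15.
Factor s^2 + 8s + 15: two numbers with sum -8 and product 15 are -3 and -5, so s^2 + 8s + 15 = (s + 3)(s + 5).
Hence p(s) = (s + 3) (s + 5), with roots -5, -3.
All eigenvalues have negative real part, so the system is asymptotically stable.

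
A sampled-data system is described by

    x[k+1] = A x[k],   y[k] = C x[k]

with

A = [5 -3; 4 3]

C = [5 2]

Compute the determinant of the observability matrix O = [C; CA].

CA = [[33, -9]]
Observability matrix O = [C; CA] = [[5, 2], [33, -9]]
det(O) = 5·(-9) - 2·33 = -45 - 66 = -111
Since det(O) ≠ 0, rank(O) = 2 and the system is completely observable.

-111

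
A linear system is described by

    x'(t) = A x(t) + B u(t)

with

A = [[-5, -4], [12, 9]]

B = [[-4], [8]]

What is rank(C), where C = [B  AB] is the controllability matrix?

AB = [[-12], [24]]
Controllability matrix C = [B  AB] = [[-4, -12], [8, 24]]
Every column of C is a scalar multiple of column 1 = [-4, 8] (multipliers 1, 3), so the columns span a one-dimensional space.
C ≠ 0, hence rank(C) = 1.
rank(C) = 1 < n = 2, so the pair (A, B) is not completely controllable.

1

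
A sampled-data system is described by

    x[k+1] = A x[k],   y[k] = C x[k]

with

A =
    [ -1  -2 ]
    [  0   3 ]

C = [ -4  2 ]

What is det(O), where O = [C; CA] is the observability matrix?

CA = [[4, 14]]
Observability matrix O = [C; CA] = [[-4, 2], [4, 14]]
det(O) = (-4)·14 - 2·4 = -56 - 8 = -64
Since det(O) ≠ 0, rank(O) = 2 and the system is completely observable.

-64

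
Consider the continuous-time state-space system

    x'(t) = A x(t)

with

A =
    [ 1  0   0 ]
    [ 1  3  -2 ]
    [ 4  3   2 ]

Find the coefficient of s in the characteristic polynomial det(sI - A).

17

Expand det(sI - A) for the 3×3 matrix.
p(s) = s^3 - 6s^2 + 17s - 12.
(Check: constant term = det(-A) = (-1)^3 det A = -12; coefficient of s^2 = -tr A = -6.)
The coefficient of s is 17.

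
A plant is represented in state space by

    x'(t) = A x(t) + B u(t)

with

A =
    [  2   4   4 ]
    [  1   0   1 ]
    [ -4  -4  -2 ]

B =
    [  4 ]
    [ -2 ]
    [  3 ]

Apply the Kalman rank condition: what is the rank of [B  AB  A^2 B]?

AB = [[12], [7], [-14]]
A^2B = [[-4], [-2], [-48]]
Controllability matrix C = [B  AB  A^2B] = [[4, 12, -4], [-2, 7, -2], [3, -14, -48]]
det(C) = 4·(7·(-48) - (-2)·(-14)) - 12·((-2)·(-48) - (-2)·3) + (-4)·((-2)·(-14) - 7·3) = 4·(-364) - 12·102 + (-4)·7 = -2708 ≠ 0, so rank(C) = 3.
rank(C) = 3 = n, so the pair (A, B) is completely controllable.

3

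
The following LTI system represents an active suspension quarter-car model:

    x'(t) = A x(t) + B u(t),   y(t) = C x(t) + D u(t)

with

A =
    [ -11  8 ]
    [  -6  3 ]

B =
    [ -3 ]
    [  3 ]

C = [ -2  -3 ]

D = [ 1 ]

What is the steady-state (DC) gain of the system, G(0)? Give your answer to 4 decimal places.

G(0) = C(-A)^{-1}B + D = -C A^{-1} B + D.
det A = 15, so A^{-1} = (1/15)·adj(A) = [[1/5, -8/15], [2/5, -11/15]]
A^{-1} B = [-11/5, -17/5]^T
C A^{-1} B = 73/5
G(0) = D - C A^{-1} B = 1 - (73/5) = -68/5 ≈ -13.6000

-13.6000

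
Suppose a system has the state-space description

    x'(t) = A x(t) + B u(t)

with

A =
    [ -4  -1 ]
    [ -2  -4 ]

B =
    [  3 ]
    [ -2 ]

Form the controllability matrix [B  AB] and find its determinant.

-14

AB = [[-10], [2]]
Controllability matrix C = [B  AB] = [[3, -10], [-2, 2]]
det(C) = 3·2 - (-10)·(-2) = 6 - 20 = -14
Since det(C) ≠ 0, rank(C) = 2 and the system is completely controllable.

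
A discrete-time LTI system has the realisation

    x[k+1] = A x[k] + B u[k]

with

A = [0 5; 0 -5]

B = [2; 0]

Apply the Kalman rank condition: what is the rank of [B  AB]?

AB = [[0], [0]]
Controllability matrix C = [B  AB] = [[2, 0], [0, 0]]
Every column of C is a scalar multiple of column 1 = [2, 0] (multipliers 1, 0), so the columns span a one-dimensional space.
C ≠ 0, hence rank(C) = 1.
rank(C) = 1 < n = 2, so the pair (A, B) is not completely controllable.

1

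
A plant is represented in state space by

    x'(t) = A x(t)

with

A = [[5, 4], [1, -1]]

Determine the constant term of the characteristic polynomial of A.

-9

For a 2×2 matrix, det(sI - A) = s^2 - (tr A)s + det A.
tr A = 4, det A = -9.
So p(s) = s^2 - 4s - 9.
The constant term is -9.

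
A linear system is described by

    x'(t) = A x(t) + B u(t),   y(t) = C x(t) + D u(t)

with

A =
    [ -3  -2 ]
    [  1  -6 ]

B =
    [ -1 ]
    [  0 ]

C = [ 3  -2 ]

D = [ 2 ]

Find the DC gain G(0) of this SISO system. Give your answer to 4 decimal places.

G(0) = C(-A)^{-1}B + D = -C A^{-1} B + D.
det A = 20, so A^{-1} = (1/20)·adj(A) = [[-3/10, 1/10], [-1/20, -3/20]]
A^{-1} B = [3/10, 1/20]^T
C A^{-1} B = 4/5
G(0) = D - C A^{-1} B = 2 - (4/5) = 6/5 ≈ 1.2000

1.2000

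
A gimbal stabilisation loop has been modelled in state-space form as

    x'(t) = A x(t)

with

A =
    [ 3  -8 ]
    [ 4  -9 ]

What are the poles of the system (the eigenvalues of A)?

-5, -1

det(sI - A) = s^2 - (tr A)s + det A, with tr A = 3 + (-9) = -6 and det A = 3·(-9) - (-8)·4 = -27 - (-32) = 5.
So p(s) = det(sI - A) = s^2 + 6s + 5.
Factor s^2 + 6s + 5: two numbers with sum -6 and product 5 are -1 and -5, so s^2 + 6s + 5 = (s + 1)(s + 5).
Hence p(s) = (s + 1) (s + 5), with roots -5, -1.
All eigenvalues have negative real part, so the system is asymptotically stable.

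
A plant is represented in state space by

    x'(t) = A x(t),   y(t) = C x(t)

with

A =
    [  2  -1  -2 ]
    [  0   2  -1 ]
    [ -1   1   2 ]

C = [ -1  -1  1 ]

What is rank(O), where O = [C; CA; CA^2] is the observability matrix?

CA = [[-3, 0, 5]]
CA^2 = [[-11, 8, 16]]
Observability matrix O = [C; CA; CA^2] = [[-1, -1, 1], [-3, 0, 5], [-11, 8, 16]]
det(O) = (-1)·(0·16 - 5·8) - (-1)·((-3)·16 - 5·(-11)) + 1·((-3)·8 - 0·(-11)) = (-1)·(-40) - (-1)·7 + 1·(-24) = 23 ≠ 0, so rank(O) = 3.
rank(O) = 3 = n, so the pair (A, C) is completely observable.

3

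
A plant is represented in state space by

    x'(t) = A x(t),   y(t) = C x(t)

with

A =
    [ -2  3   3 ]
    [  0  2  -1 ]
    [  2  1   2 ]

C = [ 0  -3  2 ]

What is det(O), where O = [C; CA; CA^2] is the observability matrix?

CA = [[4, -4, 7]]
CA^2 = [[6, 11, 30]]
Observability matrix O = [C; CA; CA^2] = [[0, -3, 2], [4, -4, 7], [6, 11, 30]]
Expanding along the first row, det(O) = 0·((-4)·30 - 7·11) - (-3)·(4·30 - 7·6) + 2·(4·11 - (-4)·6) = 0·(-197) - (-3)·78 + 2·68 = 370
Since det(O) ≠ 0, rank(O) = 3 and the system is completely observable.

370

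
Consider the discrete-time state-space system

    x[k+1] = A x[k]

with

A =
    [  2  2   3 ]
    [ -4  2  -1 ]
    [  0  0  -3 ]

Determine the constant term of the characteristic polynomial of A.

36

Expand det(zI - A) for the 3×3 matrix.
p(z) = z^3 - z^2 + 36.
(Check: constant term = det(-A) = (-1)^3 det A = 36; coefficient of z^2 = -tr A = -1.)
The constant term is 36.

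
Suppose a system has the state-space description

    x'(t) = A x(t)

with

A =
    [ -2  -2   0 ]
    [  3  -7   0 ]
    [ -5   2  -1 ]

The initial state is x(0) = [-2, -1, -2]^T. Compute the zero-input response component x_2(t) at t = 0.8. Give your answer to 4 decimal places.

-0.1081

det(sI - A) = s^3 - (tr A)s^2 + (M11 + M22 + M33)s - det A, where Mii is the 2×2 principal minor of A obtained by deleting row i and column i.
tr A = (-2) + (-7) + (-1) = -10; M11 = (-7)·(-1) - 0·2 = 7 - 0 = 7; M22 = (-2)·(-1) - 0·(-5) = 2 - 0 = 2; M33 = (-2)·(-7) - (-2)·3 = 14 - (-6) = 20; sum of minors = 29.
det A = (-2)·((-7)·(-1) - 0·2) - (-2)·(3·(-1) - 0·(-5)) + 0·(3·2 - (-7)·(-5)) = (-2)·7 - (-2)·(-3) + 0·(-29) = -20.
So p(s) = det(sI - A) = s^3 + 10s^2 + 29s + 20.
Rational-root test: any integer root divides 20. Testing small divisors, s = -1 works: p(-1) = -1 + 10 + (-29) + 20 = 0, so (s + 1) is a factor.
Dividing, p(s) = (s + 1)(s^2 + 9s + 20).
Factor s^2 + 9s + 20: two numbers with sum -9 and product 20 are -4 and -5, so s^2 + 9s + 20 = (s + 4)(s + 5).
Hence p(s) = (s + 1) (s + 4) (s + 5), with roots -5, -4, -1.
The eigenvalues -5, -4, -1 are distinct and real, so A is diagonalisable and x(t) = e^{At} x(0) = V diag(e^{λ_i t}) V^{-1} x(0), where the columns of V are the eigenvectors.
λ = -5: A - (-5)I = [[3, -2, 0], [3, -2, 0], [-5, 2, 4]]. v must be orthogonal to every row; (row 1) × (row 3) = [-8, -12, -4], so take v_1 = [2, 3, 1]^T.
λ = -4: A - (-4)I = [[2, -2, 0], [3, -3, 0], [-5, 2, 3]]. v must be orthogonal to every row; (row 1) × (row 3) = [-6, -6, -6], so take v_2 = [-1, -1, -1]^T.
λ = -1: A - (-1)I = [[-1, -2, 0], [3, -6, 0], [-5, 2, 0]]. v must be orthogonal to every row; (row 1) × (row 2) = [0, 0, 12], so take v_3 = [0, 0, 1]^T.
V = [v_1 v_2 v_3] = [[2, -1, 0], [3, -1, 0], [1, -1, 1]] has det V = 1, so V^{-1} = adj(V)/det V = [[-1, 1, 0], [-3, 2, 0], [-2, 1, 1]].
Modal coordinates z(0) = V^{-1} x(0): (-1)·(-2) + 1·(-1) + 0·(-2) = 1; (-3)·(-2) + 2·(-1) + 0·(-2) = 4; (-2)·(-2) + 1·(-1) + 1·(-2) = 1; so z(0) = [1, 4, 1]^T.
x_2(t) = Σ_i (v_i)_2 · z_i(0) · e^{λ_i t} (row 2 of V times the modal terms).
x_2(0.8) = 3·1·e^{-5·0.8} + (-1)·4·e^{-4·0.8} + 0·1·e^{-1·0.8} = 3·0.018316 + (-4)·0.040762 + 0·0.449329 = -0.1081.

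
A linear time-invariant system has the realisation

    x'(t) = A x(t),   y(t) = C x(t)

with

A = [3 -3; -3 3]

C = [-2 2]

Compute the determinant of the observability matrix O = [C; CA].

0

CA = [[-12, 12]]
Observability matrix O = [C; CA] = [[-2, 2], [-12, 12]]
det(O) = (-2)·12 - 2·(-12) = -24 - (-24) = 0
Since det(O) = 0, rank(O) < 2 and the system is not completely observable.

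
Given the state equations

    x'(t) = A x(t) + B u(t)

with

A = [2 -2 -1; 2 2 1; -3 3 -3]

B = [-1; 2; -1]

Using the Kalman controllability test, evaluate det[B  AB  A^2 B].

-694

AB = [[-5], [1], [12]]
A^2B = [[-24], [4], [-18]]
Controllability matrix C = [B  AB  A^2B] = [[-1, -5, -24], [2, 1, 4], [-1, 12, -18]]
Expanding along the first row, det(C) = (-1)·(1·(-18) - 4·12) - (-5)·(2·(-18) - 4·(-1)) + (-24)·(2·12 - 1·(-1)) = (-1)·(-66) - (-5)·(-32) + (-24)·25 = -694
Since det(C) ≠ 0, rank(C) = 3 and the system is completely controllable.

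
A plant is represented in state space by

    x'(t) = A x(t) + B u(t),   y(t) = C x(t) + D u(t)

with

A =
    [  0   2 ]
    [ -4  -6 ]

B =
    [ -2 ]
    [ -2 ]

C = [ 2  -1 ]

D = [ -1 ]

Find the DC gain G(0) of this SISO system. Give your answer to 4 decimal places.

-6.0000

G(0) = C(-A)^{-1}B + D = -C A^{-1} B + D.
det A = 8, so A^{-1} = (1/8)·adj(A) = [[-3/4, -1/4], [1/2, 0]]
A^{-1} B = [2, -1]^T
C A^{-1} B = 5
G(0) = D - C A^{-1} B = -1 - (5) = -6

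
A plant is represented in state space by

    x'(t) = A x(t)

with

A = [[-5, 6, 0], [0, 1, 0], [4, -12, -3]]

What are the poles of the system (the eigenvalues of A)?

det(sI - A) = s^3 - (tr A)s^2 + (M11 + M22 + M33)s - det A, where Mii is the 2×2 principal minor of A obtained by deleting row i and column i.
tr A = (-5) + 1 + (-3) = -7; M11 = 1·(-3) - 0·(-12) = -3 - 0 = -3; M22 = (-5)·(-3) - 0·4 = 15 - 0 = 15; M33 = (-5)·1 - 6·0 = -5 - 0 = -5; sum of minors = 7.
det A = (-5)·(1·(-3) - 0·(-12)) - 6·(0·(-3) - 0·4) + 0·(0·(-12) - 1·4) = (-5)·(-3) - 6·0 + 0·(-4) = 15.
So p(s) = det(sI - A) = s^3 + 7s^2 + 7s - 15.
Rational-root test: any integer root divides -15. Testing small divisors, s = 1 works: p(1) = 1 + 7 + 7 + (-15) = 0, so (s - 1) is a factor.
Dividing, p(s) = (s - 1)(s^2 + 8s + 15).
Factor s^2 + 8s + 15: two numbers with sum -8 and product 15 are -3 and -5, so s^2 + 8s + 15 = (s + 3)(s + 5).
Hence p(s) = (s - 1) (s + 3) (s + 5), with roots -5, -3, 1.
At least one eigenvalue has non-negative real part, so the system is not asymptotically stable.

-5, -3, 1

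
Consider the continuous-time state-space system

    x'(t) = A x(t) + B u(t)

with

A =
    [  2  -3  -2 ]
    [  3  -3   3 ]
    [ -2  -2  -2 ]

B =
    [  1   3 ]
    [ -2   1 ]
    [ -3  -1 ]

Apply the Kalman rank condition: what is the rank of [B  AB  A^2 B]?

AB = [[14, 5], [0, 3], [8, -6]]
A^2B = [[12, 13], [66, -12], [-44, -4]]
Controllability matrix C = [B  AB  A^2B] = [[1, 3, 14, 5, 12, 13], [-2, 1, 0, 3, 66, -12], [-3, -1, 8, -6, -44, -4]]
Take the 3×3 submatrix of C formed by columns 1, 2, 3: [[1, 3, 14], [-2, 1, 0], [-3, -1, 8]]. Its determinant is 1·(1·8 - 0·(-1)) - 3·((-2)·8 - 0·(-3)) + 14·((-2)·(-1) - 1·(-3)) = 1·8 - 3·(-16) + 14·5 = 126 ≠ 0.
So rank(C) ≥ 3; since C has 3 rows, rank(C) = 3.
rank(C) = 3 = n, so the pair (A, B) is completely controllable.

3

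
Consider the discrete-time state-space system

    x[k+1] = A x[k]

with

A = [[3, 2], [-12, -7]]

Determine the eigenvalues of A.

-3, -1

det(zI - A) = z^2 - (tr A)z + det A, with tr A = 3 + (-7) = -4 and det A = 3·(-7) - 2·(-12) = -21 - (-24) = 3.
So p(z) = det(zI - A) = z^2 + 4z + 3.
Factor z^2 + 4z + 3: two numbers with sum -4 and product 3 are -1 and -3, so z^2 + 4z + 3 = (z + 1)(z + 3).
Hence p(z) = (z + 1) (z + 3), with roots -3, -1.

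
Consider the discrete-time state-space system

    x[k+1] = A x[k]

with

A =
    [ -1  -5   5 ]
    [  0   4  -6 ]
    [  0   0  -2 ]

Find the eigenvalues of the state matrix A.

-2, -1, 4

det(zI - A) = z^3 - (tr A)z^2 + (M11 + M22 + M33)z - det A, where Mii is the 2×2 principal minor of A obtained by deleting row i and column i.
tr A = (-1) + 4 + (-2) = 1; M11 = 4·(-2) - (-6)·0 = -8 - 0 = -8; M22 = (-1)·(-2) - 5·0 = 2 - 0 = 2; M33 = (-1)·4 - (-5)·0 = -4 - 0 = -4; sum of minors = -10.
det A = (-1)·(4·(-2) - (-6)·0) - (-5)·(0·(-2) - (-6)·0) + 5·(0·0 - 4·0) = (-1)·(-8) - (-5)·0 + 5·0 = 8.
So p(z) = det(zI - A) = z^3 - z^2 - 10z - 8.
Rational-root test: any integer root divides -8. Testing small divisors, z = -1 works: p(-1) = -1 + (-1) + 10 + (-8) = 0, so (z + 1) is a factor.
Dividing, p(z) = (z + 1)(z^2 - 2z - 8).
Factor z^2 - 2z - 8: two numbers with sum 2 and product -8 are 4 and -2, so z^2 - 2z - 8 = (z - 4)(z + 2).
Hence p(z) = (z - 4) (z + 1) (z + 2), with roots -2, -1, 4.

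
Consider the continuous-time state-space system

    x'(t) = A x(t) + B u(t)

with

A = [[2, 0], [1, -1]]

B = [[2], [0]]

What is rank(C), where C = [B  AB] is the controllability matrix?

2

AB = [[4], [2]]
Controllability matrix C = [B  AB] = [[2, 4], [0, 2]]
det(C) = 2·2 - 4·0 = 4 - 0 = 4 ≠ 0, so rank(C) = 2.
rank(C) = 2 = n, so the pair (A, B) is completely controllable.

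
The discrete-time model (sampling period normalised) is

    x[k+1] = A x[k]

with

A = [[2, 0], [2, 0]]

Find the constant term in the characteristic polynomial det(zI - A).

For a 2×2 matrix, det(zI - A) = z^2 - (tr A)z + det A.
tr A = 2, det A = 0.
So p(z) = z^2 - 2z.
The constant term is 0.

0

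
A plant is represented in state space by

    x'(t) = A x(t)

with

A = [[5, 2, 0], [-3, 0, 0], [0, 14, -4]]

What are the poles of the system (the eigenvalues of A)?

-4, 2, 3

det(sI - A) = s^3 - (tr A)s^2 + (M11 + M22 + M33)s - det A, where Mii is the 2×2 principal minor of A obtained by deleting row i and column i.
tr A = 5 + 0 + (-4) = 1; M11 = 0·(-4) - 0·14 = 0 - 0 = 0; M22 = 5·(-4) - 0·0 = -20 - 0 = -20; M33 = 5·0 - 2·(-3) = 0 - (-6) = 6; sum of minors = -14.
det A = 5·(0·(-4) - 0·14) - 2·((-3)·(-4) - 0·0) + 0·((-3)·14 - 0·0) = 5·0 - 2·12 + 0·(-42) = -24.
So p(s) = det(sI - A) = s^3 - s^2 - 14s + 24.
Rational-root test: any integer root divides 24. Testing small divisors, s = 2 works: p(2) = 8 + (-4) + (-28) + 24 = 0, so (s - 2) is a factor.
Dividing, p(s) = (s - 2)(s^2 + s - 12).
Factor s^2 + s - 12: two numbers with sum -1 and product -12 are 3 and -4, so s^2 + s - 12 = (s - 3)(s + 4).
Hence p(s) = (s - 3) (s - 2) (s + 4), with roots -4, 2, 3.
At least one eigenvalue has non-negative real part, so the system is not asymptotically stable.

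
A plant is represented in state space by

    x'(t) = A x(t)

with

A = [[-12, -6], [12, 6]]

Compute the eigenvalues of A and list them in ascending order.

det(sI - A) = s^2 - (tr A)s + det A, with tr A = (-12) + 6 = -6 and det A = (-12)·6 - (-6)·12 = -72 - (-72) = 0.
So p(s) = det(sI - A) = s^2 + 6s.
Factor s^2 + 6s: two numbers with sum -6 and product 0 are 0 and -6, so s^2 + 6s = s(s + 6).
Hence p(s) = s (s + 6), with roots -6, 0.
At least one eigenvalue has non-negative real part, so the system is not asymptotically stable.

-6, 0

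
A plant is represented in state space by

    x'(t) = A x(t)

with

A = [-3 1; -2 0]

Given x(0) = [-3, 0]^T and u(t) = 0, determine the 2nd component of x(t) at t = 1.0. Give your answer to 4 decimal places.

det(sI - A) = s^2 - (tr A)s + det A, with tr A = (-3) + 0 = -3 and det A = (-3)·0 - 1·(-2) = 0 - (-2) = 2.
So p(s) = det(sI - A) = s^2 + 3s + 2.
Factor s^2 + 3s + 2: two numbers with sum -3 and product 2 are -1 and -2, so s^2 + 3s + 2 = (s + 1)(s + 2).
Hence p(s) = (s + 1) (s + 2), with roots -2, -1.
The eigenvalues -2, -1 are distinct and real, so A is diagonalisable and x(t) = e^{At} x(0) = V diag(e^{λ_i t}) V^{-1} x(0), where the columns of V are the eigenvectors.
λ = -2: A - (-2)I = [[-1, 1], [-2, 2]]. Row 1 gives (-1)·v1 + 1·v2 = 0, so take v_1 = [1, 1]^T.
λ = -1: A - (-1)I = [[-2, 1], [-2, 1]]. Row 1 gives (-2)·v1 + 1·v2 = 0, so take v_2 = [-1, -2]^T.
V = [v_1 v_2] = [[1, -1], [1, -2]] has det V = -1, so V^{-1} = adj(V)/det V = [[2, -1], [1, -1]].
Modal coordinates z(0) = V^{-1} x(0): 2·(-3) + (-1)·0 = -6; 1·(-3) + (-1)·0 = -3; so z(0) = [-6, -3]^T.
x_2(t) = Σ_i (v_i)_2 · z_i(0) · e^{λ_i t} (row 2 of V times the modal terms).
x_2(1.0) = 1·(-6)·e^{-2·1.0} + (-2)·(-3)·e^{-1·1.0} = (-6)·0.135335 + 6·0.367879 = 1.3953.

1.3953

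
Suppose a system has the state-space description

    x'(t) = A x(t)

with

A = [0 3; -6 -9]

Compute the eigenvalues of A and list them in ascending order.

det(sI - A) = s^2 - (tr A)s + det A, with tr A = 0 + (-9) = -9 and det A = 0·(-9) - 3·(-6) = 0 - (-18) = 18.
So p(s) = det(sI - A) = s^2 + 9s + 18.
Factor s^2 + 9s + 18: two numbers with sum -9 and product 18 are -3 and -6, so s^2 + 9s + 18 = (s + 3)(s + 6).
Hence p(s) = (s + 3) (s + 6), with roots -6, -3.
All eigenvalues have negative real part, so the system is asymptotically stable.

-6, -3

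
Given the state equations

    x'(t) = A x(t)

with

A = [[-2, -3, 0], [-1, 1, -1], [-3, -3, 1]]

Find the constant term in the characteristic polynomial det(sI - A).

8

Expand det(sI - A) for the 3×3 matrix.
p(s) = s^3 - 9s + 8.
(Check: constant term = det(-A) = (-1)^3 det A = 8; coefficient of s^2 = -tr A = 0.)
The constant term is 8.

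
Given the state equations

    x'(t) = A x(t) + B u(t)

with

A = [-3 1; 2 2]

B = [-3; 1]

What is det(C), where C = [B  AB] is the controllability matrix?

AB = [[10], [-4]]
Controllability matrix C = [B  AB] = [[-3, 10], [1, -4]]
det(C) = (-3)·(-4) - 10·1 = 12 - 10 = 2
Since det(C) ≠ 0, rank(C) = 2 and the system is completely controllable.

2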